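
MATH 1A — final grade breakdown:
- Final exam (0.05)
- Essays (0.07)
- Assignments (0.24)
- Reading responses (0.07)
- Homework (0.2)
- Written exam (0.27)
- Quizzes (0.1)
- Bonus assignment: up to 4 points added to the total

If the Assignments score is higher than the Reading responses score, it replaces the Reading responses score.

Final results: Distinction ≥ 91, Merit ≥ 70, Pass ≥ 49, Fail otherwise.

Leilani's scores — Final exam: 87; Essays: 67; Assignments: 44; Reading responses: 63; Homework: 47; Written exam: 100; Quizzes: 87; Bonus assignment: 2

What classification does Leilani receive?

Assignments (44) ≤ Reading responses (63), so Reading responses stays at 63.
Weighted total:
  Final exam 87 × 0.05 = 4.35
  Essays 67 × 0.07 = 4.69
  Assignments 44 × 0.24 = 10.56
  Reading responses 63 × 0.07 = 4.41
  Homework 47 × 0.2 = 9.4
  Written exam 100 × 0.27 = 27
  Quizzes 87 × 0.1 = 8.7
Sum = 69.11
Bonus assignment: 69.11 + 2 = 71.11
71.11 is ≥ 70 and < 91 → Merit

Merit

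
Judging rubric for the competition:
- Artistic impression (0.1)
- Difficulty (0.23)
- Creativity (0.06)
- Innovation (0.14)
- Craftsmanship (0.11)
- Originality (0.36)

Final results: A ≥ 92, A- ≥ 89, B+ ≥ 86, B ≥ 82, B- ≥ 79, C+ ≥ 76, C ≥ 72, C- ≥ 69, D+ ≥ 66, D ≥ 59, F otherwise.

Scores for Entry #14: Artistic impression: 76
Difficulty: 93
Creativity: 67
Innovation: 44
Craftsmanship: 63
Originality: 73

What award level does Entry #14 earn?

Weighted total:
  Artistic impression 76 × 0.1 = 7.6
  Difficulty 93 × 0.23 = 21.39
  Creativity 67 × 0.06 = 4.02
  Innovation 44 × 0.14 = 6.16
  Craftsmanship 63 × 0.11 = 6.93
  Originality 73 × 0.36 = 26.28
Sum = 72.38
72.38 is ≥ 72 and < 76 → C

C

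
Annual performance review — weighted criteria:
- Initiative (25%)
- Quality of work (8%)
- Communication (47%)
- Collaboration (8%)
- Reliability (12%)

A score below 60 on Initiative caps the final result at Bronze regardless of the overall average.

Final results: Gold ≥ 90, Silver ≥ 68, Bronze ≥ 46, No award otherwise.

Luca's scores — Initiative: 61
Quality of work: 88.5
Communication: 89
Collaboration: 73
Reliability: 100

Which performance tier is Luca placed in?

Initiative score 61 ≥ 60: minimum met.
Weighted total:
  Initiative 61 × 0.25 = 15.25
  Quality of work 88.5 × 0.08 = 7.08
  Communication 89 × 0.47 = 41.83
  Collaboration 73 × 0.08 = 5.84
  Reliability 100 × 0.12 = 12
Sum = 82
82 is ≥ 68 and < 90 → Silver

Silver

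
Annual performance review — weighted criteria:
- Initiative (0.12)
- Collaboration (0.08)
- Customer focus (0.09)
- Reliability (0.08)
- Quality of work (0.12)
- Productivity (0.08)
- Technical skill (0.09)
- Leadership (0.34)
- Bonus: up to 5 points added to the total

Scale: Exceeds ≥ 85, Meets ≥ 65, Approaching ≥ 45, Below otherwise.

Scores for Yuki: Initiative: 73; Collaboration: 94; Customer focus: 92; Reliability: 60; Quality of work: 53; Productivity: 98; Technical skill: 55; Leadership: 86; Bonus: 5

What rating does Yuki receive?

Weighted total:
  Initiative 73 × 0.12 = 8.76
  Collaboration 94 × 0.08 = 7.52
  Customer focus 92 × 0.09 = 8.28
  Reliability 60 × 0.08 = 4.8
  Quality of work 53 × 0.12 = 6.36
  Productivity 98 × 0.08 = 7.84
  Technical skill 55 × 0.09 = 4.95
  Leadership 86 × 0.34 = 29.24
Sum = 77.75
Bonus: 77.75 + 5 = 82.75
82.75 is ≥ 65 and < 85 → Meets

Meets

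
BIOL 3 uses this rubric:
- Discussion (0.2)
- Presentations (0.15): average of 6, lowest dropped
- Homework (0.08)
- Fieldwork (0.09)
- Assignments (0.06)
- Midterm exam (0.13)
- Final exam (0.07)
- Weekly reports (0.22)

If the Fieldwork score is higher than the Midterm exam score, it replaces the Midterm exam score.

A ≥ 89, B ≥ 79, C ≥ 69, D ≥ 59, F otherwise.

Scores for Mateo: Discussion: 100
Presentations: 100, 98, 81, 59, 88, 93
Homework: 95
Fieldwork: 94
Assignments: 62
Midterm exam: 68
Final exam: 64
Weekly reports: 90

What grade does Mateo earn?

A

Presentations: drop 59 → average of remaining 5 = 460/5 = 92
Fieldwork (94) > Midterm exam (68), so Midterm exam counts as 94.
Weighted total:
  Discussion 100 × 0.2 = 20
  Presentations 92 × 0.15 = 13.8
  Homework 95 × 0.08 = 7.6
  Fieldwork 94 × 0.09 = 8.46
  Assignments 62 × 0.06 = 3.72
  Midterm exam 94 × 0.13 = 12.22
  Final exam 64 × 0.07 = 4.48
  Weekly reports 90 × 0.22 = 19.8
Sum = 90.08
90.08 ≥ 89 → A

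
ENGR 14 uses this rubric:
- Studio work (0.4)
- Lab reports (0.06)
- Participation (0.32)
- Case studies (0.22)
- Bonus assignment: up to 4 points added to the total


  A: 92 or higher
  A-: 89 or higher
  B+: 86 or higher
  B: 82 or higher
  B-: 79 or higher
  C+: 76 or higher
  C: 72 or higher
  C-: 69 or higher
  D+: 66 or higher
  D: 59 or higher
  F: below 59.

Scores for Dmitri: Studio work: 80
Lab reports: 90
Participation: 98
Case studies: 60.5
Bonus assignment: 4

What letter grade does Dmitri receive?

B+

Weighted total:
  Studio work 80 × 0.4 = 32
  Lab reports 90 × 0.06 = 5.4
  Participation 98 × 0.32 = 31.36
  Case studies 60.5 × 0.22 = 13.31
Sum = 82.07
Bonus assignment: 82.07 + 4 = 86.07
86.07 is ≥ 86 and < 89 → B+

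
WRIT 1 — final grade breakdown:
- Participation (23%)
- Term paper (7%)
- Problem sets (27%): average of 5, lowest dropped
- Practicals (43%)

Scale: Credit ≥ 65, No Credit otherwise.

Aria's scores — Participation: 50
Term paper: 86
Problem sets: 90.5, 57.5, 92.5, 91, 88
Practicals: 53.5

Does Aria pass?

No Credit

Problem sets: drop 57.5 → average of remaining 4 = 362/4 = 90.5
Weighted total:
  Participation 50 × 0.23 = 11.5
  Term paper 86 × 0.07 = 6.02
  Problem sets 90.5 × 0.27 = 24.435
  Practicals 53.5 × 0.43 = 23.005
Sum = 64.96
64.96 < 65 → No Credit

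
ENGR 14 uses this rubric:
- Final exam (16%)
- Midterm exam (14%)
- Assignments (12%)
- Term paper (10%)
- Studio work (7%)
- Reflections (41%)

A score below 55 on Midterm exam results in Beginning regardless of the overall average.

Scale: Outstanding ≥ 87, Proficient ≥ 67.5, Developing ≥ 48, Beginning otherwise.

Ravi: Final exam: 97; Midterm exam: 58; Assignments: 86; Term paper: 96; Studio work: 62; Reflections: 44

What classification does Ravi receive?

Developing

Midterm exam score 58 ≥ 55: minimum met.
Weighted total:
  Final exam 97 × 0.16 = 15.52
  Midterm exam 58 × 0.14 = 8.12
  Assignments 86 × 0.12 = 10.32
  Term paper 96 × 0.1 = 9.6
  Studio work 62 × 0.07 = 4.34
  Reflections 44 × 0.41 = 18.04
Sum = 65.94
65.94 is ≥ 48 and < 67.5 → Developing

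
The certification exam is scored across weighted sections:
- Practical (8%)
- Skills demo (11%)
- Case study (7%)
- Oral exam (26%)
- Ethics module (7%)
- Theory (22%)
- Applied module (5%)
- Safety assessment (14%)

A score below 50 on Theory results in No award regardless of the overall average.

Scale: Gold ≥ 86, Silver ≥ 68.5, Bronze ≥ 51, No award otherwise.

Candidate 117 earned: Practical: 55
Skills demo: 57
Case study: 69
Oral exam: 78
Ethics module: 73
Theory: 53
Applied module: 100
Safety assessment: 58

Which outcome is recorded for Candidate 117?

Bronze

Theory score 53 ≥ 50: minimum met.
Weighted total:
  Practical 55 × 0.08 = 4.4
  Skills demo 57 × 0.11 = 6.27
  Case study 69 × 0.07 = 4.83
  Oral exam 78 × 0.26 = 20.28
  Ethics module 73 × 0.07 = 5.11
  Theory 53 × 0.22 = 11.66
  Applied module 100 × 0.05 = 5
  Safety assessment 58 × 0.14 = 8.12
Sum = 65.67
65.67 is ≥ 51 and < 68.5 → Bronze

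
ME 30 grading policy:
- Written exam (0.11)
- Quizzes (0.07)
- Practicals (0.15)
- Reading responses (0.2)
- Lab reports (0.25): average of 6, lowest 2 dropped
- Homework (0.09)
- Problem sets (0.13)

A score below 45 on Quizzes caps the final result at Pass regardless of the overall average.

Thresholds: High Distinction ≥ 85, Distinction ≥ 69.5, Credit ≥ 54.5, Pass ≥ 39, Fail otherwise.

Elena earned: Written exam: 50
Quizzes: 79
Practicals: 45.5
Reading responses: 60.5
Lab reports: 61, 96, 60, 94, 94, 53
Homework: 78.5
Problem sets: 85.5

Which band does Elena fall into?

Lab reports: drop 53, 60 → average of remaining 4 = 345/4 = 86.25
Quizzes score 79 ≥ 45: minimum met.
Weighted total:
  Written exam 50 × 0.11 = 5.5
  Quizzes 79 × 0.07 = 5.53
  Practicals 45.5 × 0.15 = 6.825
  Reading responses 60.5 × 0.2 = 12.1
  Lab reports 86.25 × 0.25 = 21.5625
  Homework 78.5 × 0.09 = 7.065
  Problem sets 85.5 × 0.13 = 11.115
Sum = 69.6975
69.6975 is ≥ 69.5 and < 85 → Distinction

Distinction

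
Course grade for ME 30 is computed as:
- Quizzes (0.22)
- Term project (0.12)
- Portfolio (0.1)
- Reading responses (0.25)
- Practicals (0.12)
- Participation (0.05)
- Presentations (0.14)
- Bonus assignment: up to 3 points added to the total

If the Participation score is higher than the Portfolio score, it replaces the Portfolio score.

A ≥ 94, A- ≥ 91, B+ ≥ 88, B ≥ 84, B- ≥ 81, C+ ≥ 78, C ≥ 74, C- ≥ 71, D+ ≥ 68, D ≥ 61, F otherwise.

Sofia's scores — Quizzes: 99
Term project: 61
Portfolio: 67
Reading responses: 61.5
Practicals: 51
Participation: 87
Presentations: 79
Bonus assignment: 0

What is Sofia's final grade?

Participation (87) > Portfolio (67), so Portfolio counts as 87.
Weighted total:
  Quizzes 99 × 0.22 = 21.78
  Term project 61 × 0.12 = 7.32
  Portfolio 87 × 0.1 = 8.7
  Reading responses 61.5 × 0.25 = 15.375
  Practicals 51 × 0.12 = 6.12
  Participation 87 × 0.05 = 4.35
  Presentations 79 × 0.14 = 11.06
Sum = 74.705
Bonus assignment: 74.705 + 0 = 74.705
74.705 is ≥ 74 and < 78 → C

C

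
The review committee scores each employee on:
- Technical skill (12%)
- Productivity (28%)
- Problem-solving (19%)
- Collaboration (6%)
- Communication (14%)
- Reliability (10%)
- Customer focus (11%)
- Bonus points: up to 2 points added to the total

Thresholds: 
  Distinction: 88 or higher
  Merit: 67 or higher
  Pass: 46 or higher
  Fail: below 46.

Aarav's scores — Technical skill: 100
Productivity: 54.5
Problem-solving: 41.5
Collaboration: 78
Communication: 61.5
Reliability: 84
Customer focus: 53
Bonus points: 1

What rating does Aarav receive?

Weighted total:
  Technical skill 100 × 0.12 = 12
  Productivity 54.5 × 0.28 = 15.26
  Problem-solving 41.5 × 0.19 = 7.885
  Collaboration 78 × 0.06 = 4.68
  Communication 61.5 × 0.14 = 8.61
  Reliability 84 × 0.1 = 8.4
  Customer focus 53 × 0.11 = 5.83
Sum = 62.665
Bonus points: 62.665 + 1 = 63.665
63.665 is ≥ 46 and < 67 → Pass

Pass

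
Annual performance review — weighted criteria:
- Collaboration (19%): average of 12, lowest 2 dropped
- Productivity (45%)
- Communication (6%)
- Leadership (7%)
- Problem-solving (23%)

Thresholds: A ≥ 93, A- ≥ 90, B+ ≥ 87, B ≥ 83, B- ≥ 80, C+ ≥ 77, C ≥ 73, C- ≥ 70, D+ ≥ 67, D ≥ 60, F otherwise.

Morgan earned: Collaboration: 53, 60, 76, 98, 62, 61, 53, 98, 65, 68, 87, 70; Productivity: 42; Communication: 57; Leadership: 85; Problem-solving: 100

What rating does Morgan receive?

D

Collaboration: drop 53, 53 → average of remaining 10 = 745/10 = 74.5
Weighted total:
  Collaboration 74.5 × 0.19 = 14.155
  Productivity 42 × 0.45 = 18.9
  Communication 57 × 0.06 = 3.42
  Leadership 85 × 0.07 = 5.95
  Problem-solving 100 × 0.23 = 23
Sum = 65.425
65.425 is ≥ 60 and < 67 → D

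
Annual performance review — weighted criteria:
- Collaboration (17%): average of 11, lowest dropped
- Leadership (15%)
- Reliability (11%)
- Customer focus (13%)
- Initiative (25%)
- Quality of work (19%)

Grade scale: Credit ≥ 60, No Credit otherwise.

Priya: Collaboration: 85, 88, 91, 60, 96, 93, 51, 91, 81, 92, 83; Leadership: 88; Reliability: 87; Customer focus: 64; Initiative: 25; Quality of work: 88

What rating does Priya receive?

Collaboration: drop 51 → average of remaining 10 = 860/10 = 86
Weighted total:
  Collaboration 86 × 0.17 = 14.62
  Leadership 88 × 0.15 = 13.2
  Reliability 87 × 0.11 = 9.57
  Customer focus 64 × 0.13 = 8.32
  Initiative 25 × 0.25 = 6.25
  Quality of work 88 × 0.19 = 16.72
Sum = 68.68
68.68 ≥ 60 → Credit

Credit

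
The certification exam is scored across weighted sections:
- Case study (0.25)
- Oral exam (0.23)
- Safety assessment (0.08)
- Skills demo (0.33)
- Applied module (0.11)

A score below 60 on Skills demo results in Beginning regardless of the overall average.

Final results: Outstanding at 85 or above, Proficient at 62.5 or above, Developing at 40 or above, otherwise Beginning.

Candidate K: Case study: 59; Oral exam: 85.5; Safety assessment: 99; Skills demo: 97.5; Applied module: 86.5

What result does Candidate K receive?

Proficient

Skills demo score 97.5 ≥ 60: minimum met.
Weighted total:
  Case study 59 × 0.25 = 14.75
  Oral exam 85.5 × 0.23 = 19.665
  Safety assessment 99 × 0.08 = 7.92
  Skills demo 97.5 × 0.33 = 32.175
  Applied module 86.5 × 0.11 = 9.515
Sum = 84.025
84.025 is ≥ 62.5 and < 85 → Proficient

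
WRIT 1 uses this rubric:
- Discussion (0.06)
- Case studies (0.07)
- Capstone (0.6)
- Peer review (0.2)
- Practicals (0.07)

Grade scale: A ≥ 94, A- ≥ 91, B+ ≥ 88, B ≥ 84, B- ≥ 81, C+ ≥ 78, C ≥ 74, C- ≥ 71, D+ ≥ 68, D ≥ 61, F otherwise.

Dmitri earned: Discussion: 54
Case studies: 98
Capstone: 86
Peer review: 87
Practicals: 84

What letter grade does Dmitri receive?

B

Weighted total:
  Discussion 54 × 0.06 = 3.24
  Case studies 98 × 0.07 = 6.86
  Capstone 86 × 0.6 = 51.6
  Peer review 87 × 0.2 = 17.4
  Practicals 84 × 0.07 = 5.88
Sum = 84.98
84.98 is ≥ 84 and < 88 → B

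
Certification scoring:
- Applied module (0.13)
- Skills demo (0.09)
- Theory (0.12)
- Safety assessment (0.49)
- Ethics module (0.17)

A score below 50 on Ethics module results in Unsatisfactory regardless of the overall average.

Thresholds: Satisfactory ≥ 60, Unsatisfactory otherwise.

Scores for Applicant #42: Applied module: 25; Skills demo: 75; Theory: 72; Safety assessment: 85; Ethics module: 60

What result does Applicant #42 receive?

Ethics module score 60 ≥ 50: minimum met.
Weighted total:
  Applied module 25 × 0.13 = 3.25
  Skills demo 75 × 0.09 = 6.75
  Theory 72 × 0.12 = 8.64
  Safety assessment 85 × 0.49 = 41.65
  Ethics module 60 × 0.17 = 10.2
Sum = 70.49
70.49 ≥ 60 → Satisfactory

Satisfactory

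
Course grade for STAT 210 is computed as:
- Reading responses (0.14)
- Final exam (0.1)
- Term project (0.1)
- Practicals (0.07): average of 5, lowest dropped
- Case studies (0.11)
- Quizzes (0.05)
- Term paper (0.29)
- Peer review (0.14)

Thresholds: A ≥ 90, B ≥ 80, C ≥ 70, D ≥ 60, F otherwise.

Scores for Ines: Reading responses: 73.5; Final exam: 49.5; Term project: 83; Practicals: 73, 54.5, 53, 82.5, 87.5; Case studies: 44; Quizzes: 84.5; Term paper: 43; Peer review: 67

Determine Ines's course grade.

Practicals: drop 53 → average of remaining 4 = 297.5/4 = 74.375
Weighted total:
  Reading responses 73.5 × 0.14 = 10.29
  Final exam 49.5 × 0.1 = 4.95
  Term project 83 × 0.1 = 8.3
  Practicals 74.375 × 0.07 = 5.20625
  Case studies 44 × 0.11 = 4.84
  Quizzes 84.5 × 0.05 = 4.225
  Term paper 43 × 0.29 = 12.47
  Peer review 67 × 0.14 = 9.38
Sum = 59.66125
59.66125 < 60 → F

F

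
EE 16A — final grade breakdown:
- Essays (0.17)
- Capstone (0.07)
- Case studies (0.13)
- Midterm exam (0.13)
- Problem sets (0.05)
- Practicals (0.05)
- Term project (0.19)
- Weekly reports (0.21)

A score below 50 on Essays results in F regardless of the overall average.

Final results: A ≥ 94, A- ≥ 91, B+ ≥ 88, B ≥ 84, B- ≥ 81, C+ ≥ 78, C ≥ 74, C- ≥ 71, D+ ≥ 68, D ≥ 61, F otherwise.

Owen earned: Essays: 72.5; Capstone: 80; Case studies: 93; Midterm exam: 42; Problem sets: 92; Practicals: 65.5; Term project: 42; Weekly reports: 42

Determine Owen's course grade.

Essays score 72.5 ≥ 50: minimum met.
Weighted total:
  Essays 72.5 × 0.17 = 12.325
  Capstone 80 × 0.07 = 5.6
  Case studies 93 × 0.13 = 12.09
  Midterm exam 42 × 0.13 = 5.46
  Problem sets 92 × 0.05 = 4.6
  Practicals 65.5 × 0.05 = 3.275
  Term project 42 × 0.19 = 7.98
  Weekly reports 42 × 0.21 = 8.82
Sum = 60.15
60.15 < 61 → F

F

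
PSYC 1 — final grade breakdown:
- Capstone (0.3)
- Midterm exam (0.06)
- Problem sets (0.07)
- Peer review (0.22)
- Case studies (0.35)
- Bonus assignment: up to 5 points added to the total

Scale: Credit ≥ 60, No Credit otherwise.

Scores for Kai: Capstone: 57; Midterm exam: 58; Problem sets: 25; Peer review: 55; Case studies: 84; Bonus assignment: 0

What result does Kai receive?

Weighted total:
  Capstone 57 × 0.3 = 17.1
  Midterm exam 58 × 0.06 = 3.48
  Problem sets 25 × 0.07 = 1.75
  Peer review 55 × 0.22 = 12.1
  Case studies 84 × 0.35 = 29.4
Sum = 63.83
Bonus assignment: 63.83 + 0 = 63.83
63.83 ≥ 60 → Credit

Credit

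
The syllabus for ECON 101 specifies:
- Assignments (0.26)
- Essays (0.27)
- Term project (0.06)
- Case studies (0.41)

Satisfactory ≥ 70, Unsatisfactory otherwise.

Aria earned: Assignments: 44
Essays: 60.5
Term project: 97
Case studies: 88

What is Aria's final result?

Weighted total:
  Assignments 44 × 0.26 = 11.44
  Essays 60.5 × 0.27 = 16.335
  Term project 97 × 0.06 = 5.82
  Case studies 88 × 0.41 = 36.08
Sum = 69.675
69.675 < 70 → Unsatisfactory

Unsatisfactory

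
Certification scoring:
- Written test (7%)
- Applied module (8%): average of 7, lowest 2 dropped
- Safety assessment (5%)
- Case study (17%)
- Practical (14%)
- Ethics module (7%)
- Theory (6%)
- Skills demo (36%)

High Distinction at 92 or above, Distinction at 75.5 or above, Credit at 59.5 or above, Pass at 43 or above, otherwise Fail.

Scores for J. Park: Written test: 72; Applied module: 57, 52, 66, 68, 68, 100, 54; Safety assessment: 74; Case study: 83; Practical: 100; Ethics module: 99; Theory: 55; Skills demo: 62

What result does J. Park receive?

Applied module: drop 52, 54 → average of remaining 5 = 359/5 = 71.8
Weighted total:
  Written test 72 × 0.07 = 5.04
  Applied module 71.8 × 0.08 = 5.744
  Safety assessment 74 × 0.05 = 3.7
  Case study 83 × 0.17 = 14.11
  Practical 100 × 0.14 = 14
  Ethics module 99 × 0.07 = 6.93
  Theory 55 × 0.06 = 3.3
  Skills demo 62 × 0.36 = 22.32
Sum = 75.144
75.144 is ≥ 59.5 and < 75.5 → Credit

Credit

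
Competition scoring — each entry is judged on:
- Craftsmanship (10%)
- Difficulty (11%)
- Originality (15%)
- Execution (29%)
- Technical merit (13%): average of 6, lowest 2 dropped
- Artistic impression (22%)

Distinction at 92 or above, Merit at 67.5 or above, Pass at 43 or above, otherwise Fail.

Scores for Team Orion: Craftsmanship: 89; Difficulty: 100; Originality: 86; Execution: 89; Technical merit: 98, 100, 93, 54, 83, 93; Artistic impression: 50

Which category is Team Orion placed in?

Technical merit: drop 54, 83 → average of remaining 4 = 384/4 = 96
Weighted total:
  Craftsmanship 89 × 0.1 = 8.9
  Difficulty 100 × 0.11 = 11
  Originality 86 × 0.15 = 12.9
  Execution 89 × 0.29 = 25.81
  Technical merit 96 × 0.13 = 12.48
  Artistic impression 50 × 0.22 = 11
Sum = 82.09
82.09 is ≥ 67.5 and < 92 → Merit

Merit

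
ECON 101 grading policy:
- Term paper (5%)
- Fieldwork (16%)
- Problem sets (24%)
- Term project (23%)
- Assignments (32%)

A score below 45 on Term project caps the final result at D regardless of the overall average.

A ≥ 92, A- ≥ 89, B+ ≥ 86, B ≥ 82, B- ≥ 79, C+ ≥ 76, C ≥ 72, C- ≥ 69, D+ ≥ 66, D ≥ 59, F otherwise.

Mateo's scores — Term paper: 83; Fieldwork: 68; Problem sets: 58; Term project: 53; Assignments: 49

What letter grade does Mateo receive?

F

Term project score 53 ≥ 45: minimum met.
Weighted total:
  Term paper 83 × 0.05 = 4.15
  Fieldwork 68 × 0.16 = 10.88
  Problem sets 58 × 0.24 = 13.92
  Term project 53 × 0.23 = 12.19
  Assignments 49 × 0.32 = 15.68
Sum = 56.82
56.82 < 59 → F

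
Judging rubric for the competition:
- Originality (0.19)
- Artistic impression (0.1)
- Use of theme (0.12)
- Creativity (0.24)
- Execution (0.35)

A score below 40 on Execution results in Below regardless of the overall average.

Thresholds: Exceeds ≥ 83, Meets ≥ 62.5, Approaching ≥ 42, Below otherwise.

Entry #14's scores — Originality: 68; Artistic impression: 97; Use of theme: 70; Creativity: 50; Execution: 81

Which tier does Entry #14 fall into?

Meets

Execution score 81 ≥ 40: minimum met.
Weighted total:
  Originality 68 × 0.19 = 12.92
  Artistic impression 97 × 0.1 = 9.7
  Use of theme 70 × 0.12 = 8.4
  Creativity 50 × 0.24 = 12
  Execution 81 × 0.35 = 28.35
Sum = 71.37
71.37 is ≥ 62.5 and < 83 → Meets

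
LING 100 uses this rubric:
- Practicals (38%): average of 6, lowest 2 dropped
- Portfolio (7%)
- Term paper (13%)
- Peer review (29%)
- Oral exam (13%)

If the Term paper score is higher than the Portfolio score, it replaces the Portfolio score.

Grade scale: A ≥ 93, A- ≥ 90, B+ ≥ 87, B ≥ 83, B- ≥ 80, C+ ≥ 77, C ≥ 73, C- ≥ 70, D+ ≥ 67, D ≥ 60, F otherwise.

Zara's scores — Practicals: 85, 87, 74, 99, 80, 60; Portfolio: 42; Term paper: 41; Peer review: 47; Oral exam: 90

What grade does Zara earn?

D

Practicals: drop 60, 74 → average of remaining 4 = 351/4 = 87.75
Term paper (41) ≤ Portfolio (42), so Portfolio stays at 42.
Weighted total:
  Practicals 87.75 × 0.38 = 33.345
  Portfolio 42 × 0.07 = 2.94
  Term paper 41 × 0.13 = 5.33
  Peer review 47 × 0.29 = 13.63
  Oral exam 90 × 0.13 = 11.7
Sum = 66.945
66.945 is ≥ 60 and < 67 → D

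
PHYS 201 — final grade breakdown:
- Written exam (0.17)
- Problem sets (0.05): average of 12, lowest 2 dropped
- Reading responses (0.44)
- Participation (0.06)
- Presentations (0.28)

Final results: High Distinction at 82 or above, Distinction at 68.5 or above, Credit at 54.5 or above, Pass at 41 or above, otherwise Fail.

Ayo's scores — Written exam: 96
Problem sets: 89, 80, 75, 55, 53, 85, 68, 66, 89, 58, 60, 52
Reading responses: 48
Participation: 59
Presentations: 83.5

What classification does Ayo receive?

Problem sets: drop 52, 53 → average of remaining 10 = 725/10 = 72.5
Weighted total:
  Written exam 96 × 0.17 = 16.32
  Problem sets 72.5 × 0.05 = 3.625
  Reading responses 48 × 0.44 = 21.12
  Participation 59 × 0.06 = 3.54
  Presentations 83.5 × 0.28 = 23.38
Sum = 67.985
67.985 is ≥ 54.5 and < 68.5 → Credit

Credit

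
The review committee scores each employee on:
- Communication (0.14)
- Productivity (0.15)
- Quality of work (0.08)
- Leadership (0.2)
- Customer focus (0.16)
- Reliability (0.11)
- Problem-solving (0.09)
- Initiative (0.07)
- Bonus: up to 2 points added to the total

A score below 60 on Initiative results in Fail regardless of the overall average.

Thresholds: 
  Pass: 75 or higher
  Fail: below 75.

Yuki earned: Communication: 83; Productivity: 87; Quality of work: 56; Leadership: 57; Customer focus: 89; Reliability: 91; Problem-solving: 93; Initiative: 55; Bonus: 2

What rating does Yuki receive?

Fail

Initiative score 55 < 60: minimum not met.
Weighted total:
  Communication 83 × 0.14 = 11.62
  Productivity 87 × 0.15 = 13.05
  Quality of work 56 × 0.08 = 4.48
  Leadership 57 × 0.2 = 11.4
  Customer focus 89 × 0.16 = 14.24
  Reliability 91 × 0.11 = 10.01
  Problem-solving 93 × 0.09 = 8.37
  Initiative 55 × 0.07 = 3.85
Sum = 77.02
Bonus: 77.02 + 2 = 79.02
Because the Initiative minimum was not met, the result is Fail.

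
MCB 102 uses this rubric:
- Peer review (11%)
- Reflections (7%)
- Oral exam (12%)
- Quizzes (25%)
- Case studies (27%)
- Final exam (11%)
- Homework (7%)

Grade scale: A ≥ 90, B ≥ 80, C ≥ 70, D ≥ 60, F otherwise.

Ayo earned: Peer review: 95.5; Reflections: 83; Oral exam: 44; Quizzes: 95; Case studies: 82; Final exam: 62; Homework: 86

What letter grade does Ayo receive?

Weighted total:
  Peer review 95.5 × 0.11 = 10.505
  Reflections 83 × 0.07 = 5.81
  Oral exam 44 × 0.12 = 5.28
  Quizzes 95 × 0.25 = 23.75
  Case studies 82 × 0.27 = 22.14
  Final exam 62 × 0.11 = 6.82
  Homework 86 × 0.07 = 6.02
Sum = 80.325
80.325 is ≥ 80 and < 90 → B

B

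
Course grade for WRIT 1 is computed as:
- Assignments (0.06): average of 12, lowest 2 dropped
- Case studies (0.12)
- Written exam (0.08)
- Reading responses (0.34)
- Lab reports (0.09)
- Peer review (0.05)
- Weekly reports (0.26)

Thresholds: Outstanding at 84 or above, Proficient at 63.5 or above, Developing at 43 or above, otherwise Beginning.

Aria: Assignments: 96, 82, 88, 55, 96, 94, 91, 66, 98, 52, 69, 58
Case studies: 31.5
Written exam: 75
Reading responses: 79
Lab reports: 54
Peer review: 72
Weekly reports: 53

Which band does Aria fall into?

Assignments: drop 52, 55 → average of remaining 10 = 838/10 = 83.8
Weighted total:
  Assignments 83.8 × 0.06 = 5.028
  Case studies 31.5 × 0.12 = 3.78
  Written exam 75 × 0.08 = 6
  Reading responses 79 × 0.34 = 26.86
  Lab reports 54 × 0.09 = 4.86
  Peer review 72 × 0.05 = 3.6
  Weekly reports 53 × 0.26 = 13.78
Sum = 63.908
63.908 is ≥ 63.5 and < 84 → Proficient

Proficient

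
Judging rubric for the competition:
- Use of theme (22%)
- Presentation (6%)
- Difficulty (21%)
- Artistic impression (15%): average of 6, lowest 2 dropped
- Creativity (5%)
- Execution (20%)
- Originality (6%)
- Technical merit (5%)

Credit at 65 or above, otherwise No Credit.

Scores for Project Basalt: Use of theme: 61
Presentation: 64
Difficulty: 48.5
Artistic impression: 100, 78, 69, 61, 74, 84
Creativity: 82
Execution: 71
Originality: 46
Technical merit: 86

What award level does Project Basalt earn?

Credit

Artistic impression: drop 61, 69 → average of remaining 4 = 336/4 = 84
Weighted total:
  Use of theme 61 × 0.22 = 13.42
  Presentation 64 × 0.06 = 3.84
  Difficulty 48.5 × 0.21 = 10.185
  Artistic impression 84 × 0.15 = 12.6
  Creativity 82 × 0.05 = 4.1
  Execution 71 × 0.2 = 14.2
  Originality 46 × 0.06 = 2.76
  Technical merit 86 × 0.05 = 4.3
Sum = 65.405
65.405 ≥ 65 → Credit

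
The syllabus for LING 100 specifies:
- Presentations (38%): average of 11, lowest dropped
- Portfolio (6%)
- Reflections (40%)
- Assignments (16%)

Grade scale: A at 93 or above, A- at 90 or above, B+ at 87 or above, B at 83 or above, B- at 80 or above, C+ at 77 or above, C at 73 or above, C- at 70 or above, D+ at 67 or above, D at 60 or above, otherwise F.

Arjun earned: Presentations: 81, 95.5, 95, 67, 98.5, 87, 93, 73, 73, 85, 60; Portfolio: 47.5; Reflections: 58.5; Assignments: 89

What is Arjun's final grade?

C-

Presentations: drop 60 → average of remaining 10 = 848/10 = 84.8
Weighted total:
  Presentations 84.8 × 0.38 = 32.224
  Portfolio 47.5 × 0.06 = 2.85
  Reflections 58.5 × 0.4 = 23.4
  Assignments 89 × 0.16 = 14.24
Sum = 72.714
72.714 is ≥ 70 and < 73 → C-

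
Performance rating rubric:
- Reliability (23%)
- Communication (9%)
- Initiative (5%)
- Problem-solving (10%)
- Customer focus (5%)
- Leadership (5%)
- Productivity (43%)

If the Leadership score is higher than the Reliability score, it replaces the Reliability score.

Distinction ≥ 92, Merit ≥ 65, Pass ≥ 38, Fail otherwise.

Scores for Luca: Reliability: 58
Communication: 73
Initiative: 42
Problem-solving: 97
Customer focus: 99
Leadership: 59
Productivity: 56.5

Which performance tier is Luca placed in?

Pass

Leadership (59) > Reliability (58), so Reliability counts as 59.
Weighted total:
  Reliability 59 × 0.23 = 13.57
  Communication 73 × 0.09 = 6.57
  Initiative 42 × 0.05 = 2.1
  Problem-solving 97 × 0.1 = 9.7
  Customer focus 99 × 0.05 = 4.95
  Leadership 59 × 0.05 = 2.95
  Productivity 56.5 × 0.43 = 24.295
Sum = 64.135
64.135 is ≥ 38 and < 65 → Pass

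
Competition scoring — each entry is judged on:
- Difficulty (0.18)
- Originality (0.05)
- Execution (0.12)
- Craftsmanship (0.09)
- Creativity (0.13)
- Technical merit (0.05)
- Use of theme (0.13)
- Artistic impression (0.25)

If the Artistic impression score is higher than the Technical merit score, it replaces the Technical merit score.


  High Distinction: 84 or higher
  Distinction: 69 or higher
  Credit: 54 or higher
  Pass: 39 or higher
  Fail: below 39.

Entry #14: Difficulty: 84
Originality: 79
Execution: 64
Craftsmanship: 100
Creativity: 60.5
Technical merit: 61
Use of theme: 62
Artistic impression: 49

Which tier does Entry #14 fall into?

Artistic impression (49) ≤ Technical merit (61), so Technical merit stays at 61.
Weighted total:
  Difficulty 84 × 0.18 = 15.12
  Originality 79 × 0.05 = 3.95
  Execution 64 × 0.12 = 7.68
  Craftsmanship 100 × 0.09 = 9
  Creativity 60.5 × 0.13 = 7.865
  Technical merit 61 × 0.05 = 3.05
  Use of theme 62 × 0.13 = 8.06
  Artistic impression 49 × 0.25 = 12.25
Sum = 66.975
66.975 is ≥ 54 and < 69 → Credit

Credit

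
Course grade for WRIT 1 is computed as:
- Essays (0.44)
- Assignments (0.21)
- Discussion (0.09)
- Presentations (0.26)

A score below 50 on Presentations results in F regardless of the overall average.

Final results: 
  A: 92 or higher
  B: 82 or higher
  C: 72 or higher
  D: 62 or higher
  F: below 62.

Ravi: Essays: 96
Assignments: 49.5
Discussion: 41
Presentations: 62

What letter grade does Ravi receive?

C

Presentations score 62 ≥ 50: minimum met.
Weighted total:
  Essays 96 × 0.44 = 42.24
  Assignments 49.5 × 0.21 = 10.395
  Discussion 41 × 0.09 = 3.69
  Presentations 62 × 0.26 = 16.12
Sum = 72.445
72.445 is ≥ 72 and < 82 → C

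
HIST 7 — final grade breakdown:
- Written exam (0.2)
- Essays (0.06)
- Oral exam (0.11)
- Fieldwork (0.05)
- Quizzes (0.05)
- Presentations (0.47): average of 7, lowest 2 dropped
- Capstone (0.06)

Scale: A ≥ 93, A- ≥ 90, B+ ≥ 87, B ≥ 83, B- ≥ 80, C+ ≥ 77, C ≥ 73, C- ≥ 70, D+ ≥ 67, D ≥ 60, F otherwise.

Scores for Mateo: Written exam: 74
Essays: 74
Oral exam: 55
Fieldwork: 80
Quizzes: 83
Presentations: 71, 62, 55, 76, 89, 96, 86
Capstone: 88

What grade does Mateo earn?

Presentations: drop 55, 62 → average of remaining 5 = 418/5 = 83.6
Weighted total:
  Written exam 74 × 0.2 = 14.8
  Essays 74 × 0.06 = 4.44
  Oral exam 55 × 0.11 = 6.05
  Fieldwork 80 × 0.05 = 4
  Quizzes 83 × 0.05 = 4.15
  Presentations 83.6 × 0.47 = 39.292
  Capstone 88 × 0.06 = 5.28
Sum = 78.012
78.012 is ≥ 77 and < 80 → C+

C+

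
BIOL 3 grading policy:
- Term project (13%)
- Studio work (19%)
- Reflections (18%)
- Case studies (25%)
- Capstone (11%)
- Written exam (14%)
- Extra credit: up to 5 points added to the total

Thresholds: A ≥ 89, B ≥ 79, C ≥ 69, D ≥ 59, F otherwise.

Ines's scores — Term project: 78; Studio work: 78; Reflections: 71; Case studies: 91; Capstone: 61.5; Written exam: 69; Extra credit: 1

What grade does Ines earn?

C

Weighted total:
  Term project 78 × 0.13 = 10.14
  Studio work 78 × 0.19 = 14.82
  Reflections 71 × 0.18 = 12.78
  Case studies 91 × 0.25 = 22.75
  Capstone 61.5 × 0.11 = 6.765
  Written exam 69 × 0.14 = 9.66
Sum = 76.915
Extra credit: 76.915 + 1 = 77.915
77.915 is ≥ 69 and < 79 → C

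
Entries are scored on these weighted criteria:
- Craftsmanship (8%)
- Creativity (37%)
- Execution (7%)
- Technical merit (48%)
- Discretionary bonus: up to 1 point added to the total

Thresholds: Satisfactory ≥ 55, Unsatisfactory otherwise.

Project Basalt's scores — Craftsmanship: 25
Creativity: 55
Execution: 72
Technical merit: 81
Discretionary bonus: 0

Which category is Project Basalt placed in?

Weighted total:
  Craftsmanship 25 × 0.08 = 2
  Creativity 55 × 0.37 = 20.35
  Execution 72 × 0.07 = 5.04
  Technical merit 81 × 0.48 = 38.88
Sum = 66.27
Discretionary bonus: 66.27 + 0 = 66.27
66.27 ≥ 55 → Satisfactory

Satisfactory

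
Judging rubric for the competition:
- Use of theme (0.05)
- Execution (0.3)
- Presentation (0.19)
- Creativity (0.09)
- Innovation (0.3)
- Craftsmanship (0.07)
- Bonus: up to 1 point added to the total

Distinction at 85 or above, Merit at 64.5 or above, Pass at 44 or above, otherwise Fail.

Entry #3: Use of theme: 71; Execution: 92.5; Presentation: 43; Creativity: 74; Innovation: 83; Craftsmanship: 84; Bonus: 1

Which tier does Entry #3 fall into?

Weighted total:
  Use of theme 71 × 0.05 = 3.55
  Execution 92.5 × 0.3 = 27.75
  Presentation 43 × 0.19 = 8.17
  Creativity 74 × 0.09 = 6.66
  Innovation 83 × 0.3 = 24.9
  Craftsmanship 84 × 0.07 = 5.88
Sum = 76.91
Bonus: 76.91 + 1 = 77.91
77.91 is ≥ 64.5 and < 85 → Merit

Merit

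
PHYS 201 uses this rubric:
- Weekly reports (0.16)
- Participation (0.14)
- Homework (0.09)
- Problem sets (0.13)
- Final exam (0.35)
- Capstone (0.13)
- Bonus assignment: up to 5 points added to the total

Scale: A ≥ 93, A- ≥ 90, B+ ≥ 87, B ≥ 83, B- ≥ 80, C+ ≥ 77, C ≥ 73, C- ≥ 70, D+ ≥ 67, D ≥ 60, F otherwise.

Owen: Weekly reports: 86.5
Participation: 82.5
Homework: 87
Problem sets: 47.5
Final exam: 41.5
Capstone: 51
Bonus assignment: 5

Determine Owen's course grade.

Weighted total:
  Weekly reports 86.5 × 0.16 = 13.84
  Participation 82.5 × 0.14 = 11.55
  Homework 87 × 0.09 = 7.83
  Problem sets 47.5 × 0.13 = 6.175
  Final exam 41.5 × 0.35 = 14.525
  Capstone 51 × 0.13 = 6.63
Sum = 60.55
Bonus assignment: 60.55 + 5 = 65.55
65.55 is ≥ 60 and < 67 → D

D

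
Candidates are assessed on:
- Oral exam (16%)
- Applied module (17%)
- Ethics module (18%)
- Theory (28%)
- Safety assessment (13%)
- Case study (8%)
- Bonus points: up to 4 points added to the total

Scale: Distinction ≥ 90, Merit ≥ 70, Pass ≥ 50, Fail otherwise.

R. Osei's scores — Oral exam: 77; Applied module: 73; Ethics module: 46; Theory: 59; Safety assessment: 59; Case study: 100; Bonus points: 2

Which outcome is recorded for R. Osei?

Pass

Weighted total:
  Oral exam 77 × 0.16 = 12.32
  Applied module 73 × 0.17 = 12.41
  Ethics module 46 × 0.18 = 8.28
  Theory 59 × 0.28 = 16.52
  Safety assessment 59 × 0.13 = 7.67
  Case study 100 × 0.08 = 8
Sum = 65.2
Bonus points: 65.2 + 2 = 67.2
67.2 is ≥ 50 and < 70 → Pass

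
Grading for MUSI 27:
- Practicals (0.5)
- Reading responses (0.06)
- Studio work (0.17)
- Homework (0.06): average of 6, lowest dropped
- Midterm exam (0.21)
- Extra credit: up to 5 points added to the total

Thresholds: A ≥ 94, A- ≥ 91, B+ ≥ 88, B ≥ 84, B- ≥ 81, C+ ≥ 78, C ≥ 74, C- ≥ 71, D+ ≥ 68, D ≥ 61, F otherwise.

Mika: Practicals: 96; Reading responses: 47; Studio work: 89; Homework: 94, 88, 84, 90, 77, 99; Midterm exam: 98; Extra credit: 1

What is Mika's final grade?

A-

Homework: drop 77 → average of remaining 5 = 455/5 = 91
Weighted total:
  Practicals 96 × 0.5 = 48
  Reading responses 47 × 0.06 = 2.82
  Studio work 89 × 0.17 = 15.13
  Homework 91 × 0.06 = 5.46
  Midterm exam 98 × 0.21 = 20.58
Sum = 91.99
Extra credit: 91.99 + 1 = 92.99
92.99 is ≥ 91 and < 94 → A-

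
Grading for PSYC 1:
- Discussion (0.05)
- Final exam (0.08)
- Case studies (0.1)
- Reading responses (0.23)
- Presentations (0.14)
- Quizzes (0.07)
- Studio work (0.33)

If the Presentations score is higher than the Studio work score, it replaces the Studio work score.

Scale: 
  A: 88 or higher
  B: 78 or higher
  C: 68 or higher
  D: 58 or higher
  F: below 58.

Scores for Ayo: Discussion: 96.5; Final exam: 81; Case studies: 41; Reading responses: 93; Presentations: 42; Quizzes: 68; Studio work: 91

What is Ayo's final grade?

Presentations (42) ≤ Studio work (91), so Studio work stays at 91.
Weighted total:
  Discussion 96.5 × 0.05 = 4.825
  Final exam 81 × 0.08 = 6.48
  Case studies 41 × 0.1 = 4.1
  Reading responses 93 × 0.23 = 21.39
  Presentations 42 × 0.14 = 5.88
  Quizzes 68 × 0.07 = 4.76
  Studio work 91 × 0.33 = 30.03
Sum = 77.465
77.465 is ≥ 68 and < 78 → C

C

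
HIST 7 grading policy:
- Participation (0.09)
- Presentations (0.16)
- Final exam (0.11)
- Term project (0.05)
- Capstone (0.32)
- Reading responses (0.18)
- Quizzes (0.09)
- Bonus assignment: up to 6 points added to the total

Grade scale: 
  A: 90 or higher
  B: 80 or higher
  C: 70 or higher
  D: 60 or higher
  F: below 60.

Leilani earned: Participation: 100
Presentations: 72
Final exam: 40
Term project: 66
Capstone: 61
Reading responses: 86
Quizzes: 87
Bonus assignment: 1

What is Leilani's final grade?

C

Weighted total:
  Participation 100 × 0.09 = 9
  Presentations 72 × 0.16 = 11.52
  Final exam 40 × 0.11 = 4.4
  Term project 66 × 0.05 = 3.3
  Capstone 61 × 0.32 = 19.52
  Reading responses 86 × 0.18 = 15.48
  Quizzes 87 × 0.09 = 7.83
Sum = 71.05
Bonus assignment: 71.05 + 1 = 72.05
72.05 is ≥ 70 and < 80 → C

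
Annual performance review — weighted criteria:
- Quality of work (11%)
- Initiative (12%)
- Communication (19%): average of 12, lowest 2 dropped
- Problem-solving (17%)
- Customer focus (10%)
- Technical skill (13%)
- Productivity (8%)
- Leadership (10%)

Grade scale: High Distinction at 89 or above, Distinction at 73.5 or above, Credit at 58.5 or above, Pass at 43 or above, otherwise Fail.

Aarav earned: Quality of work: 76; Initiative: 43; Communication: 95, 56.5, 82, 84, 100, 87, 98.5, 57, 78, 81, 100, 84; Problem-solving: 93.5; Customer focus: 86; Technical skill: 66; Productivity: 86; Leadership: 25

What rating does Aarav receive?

Communication: drop 56.5, 57 → average of remaining 10 = 889.5/10 = 88.95
Weighted total:
  Quality of work 76 × 0.11 = 8.36
  Initiative 43 × 0.12 = 5.16
  Communication 88.95 × 0.19 = 16.9005
  Problem-solving 93.5 × 0.17 = 15.895
  Customer focus 86 × 0.1 = 8.6
  Technical skill 66 × 0.13 = 8.58
  Productivity 86 × 0.08 = 6.88
  Leadership 25 × 0.1 = 2.5
Sum = 72.8755
72.8755 is ≥ 58.5 and < 73.5 → Credit

Credit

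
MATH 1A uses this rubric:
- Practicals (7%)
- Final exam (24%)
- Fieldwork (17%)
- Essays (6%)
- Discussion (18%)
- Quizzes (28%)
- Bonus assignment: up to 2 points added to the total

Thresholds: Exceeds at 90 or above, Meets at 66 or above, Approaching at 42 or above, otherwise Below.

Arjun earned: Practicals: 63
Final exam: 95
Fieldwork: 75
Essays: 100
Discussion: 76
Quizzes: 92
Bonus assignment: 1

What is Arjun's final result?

Weighted total:
  Practicals 63 × 0.07 = 4.41
  Final exam 95 × 0.24 = 22.8
  Fieldwork 75 × 0.17 = 12.75
  Essays 100 × 0.06 = 6
  Discussion 76 × 0.18 = 13.68
  Quizzes 92 × 0.28 = 25.76
Sum = 85.4
Bonus assignment: 85.4 + 1 = 86.4
86.4 is ≥ 66 and < 90 → Meets

Meets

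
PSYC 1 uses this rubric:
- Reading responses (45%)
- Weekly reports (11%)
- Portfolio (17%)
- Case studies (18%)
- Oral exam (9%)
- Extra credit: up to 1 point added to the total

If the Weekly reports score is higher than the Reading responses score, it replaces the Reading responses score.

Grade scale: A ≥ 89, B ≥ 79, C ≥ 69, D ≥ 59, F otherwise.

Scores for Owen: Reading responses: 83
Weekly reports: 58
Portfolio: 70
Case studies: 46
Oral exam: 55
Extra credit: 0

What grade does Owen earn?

D

Weekly reports (58) ≤ Reading responses (83), so Reading responses stays at 83.
Weighted total:
  Reading responses 83 × 0.45 = 37.35
  Weekly reports 58 × 0.11 = 6.38
  Portfolio 70 × 0.17 = 11.9
  Case studies 46 × 0.18 = 8.28
  Oral exam 55 × 0.09 = 4.95
Sum = 68.86
Extra credit: 68.86 + 0 = 68.86
68.86 is ≥ 59 and < 69 → D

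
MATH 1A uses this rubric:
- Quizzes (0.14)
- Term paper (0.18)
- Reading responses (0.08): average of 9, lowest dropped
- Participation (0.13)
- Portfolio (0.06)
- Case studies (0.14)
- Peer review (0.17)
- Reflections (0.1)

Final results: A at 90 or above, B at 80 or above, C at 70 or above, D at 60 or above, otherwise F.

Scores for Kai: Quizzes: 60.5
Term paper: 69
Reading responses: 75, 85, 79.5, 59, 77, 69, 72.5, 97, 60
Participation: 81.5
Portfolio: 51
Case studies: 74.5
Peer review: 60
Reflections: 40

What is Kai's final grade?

Reading responses: drop 59 → average of remaining 8 = 615/8 = 76.875
Weighted total:
  Quizzes 60.5 × 0.14 = 8.47
  Term paper 69 × 0.18 = 12.42
  Reading responses 76.875 × 0.08 = 6.15
  Participation 81.5 × 0.13 = 10.595
  Portfolio 51 × 0.06 = 3.06
  Case studies 74.5 × 0.14 = 10.43
  Peer review 60 × 0.17 = 10.2
  Reflections 40 × 0.1 = 4
Sum = 65.325
65.325 is ≥ 60 and < 70 → D

D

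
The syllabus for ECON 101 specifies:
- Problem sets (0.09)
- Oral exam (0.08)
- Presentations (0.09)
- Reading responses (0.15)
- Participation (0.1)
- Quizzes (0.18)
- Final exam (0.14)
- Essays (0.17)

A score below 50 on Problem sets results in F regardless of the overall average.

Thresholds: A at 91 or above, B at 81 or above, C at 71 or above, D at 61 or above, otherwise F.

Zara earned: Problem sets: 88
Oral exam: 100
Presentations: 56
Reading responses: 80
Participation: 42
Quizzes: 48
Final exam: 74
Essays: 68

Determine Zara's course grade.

Problem sets score 88 ≥ 50: minimum met.
Weighted total:
  Problem sets 88 × 0.09 = 7.92
  Oral exam 100 × 0.08 = 8
  Presentations 56 × 0.09 = 5.04
  Reading responses 80 × 0.15 = 12
  Participation 42 × 0.1 = 4.2
  Quizzes 48 × 0.18 = 8.64
  Final exam 74 × 0.14 = 10.36
  Essays 68 × 0.17 = 11.56
Sum = 67.72
67.72 is ≥ 61 and < 71 → D

D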